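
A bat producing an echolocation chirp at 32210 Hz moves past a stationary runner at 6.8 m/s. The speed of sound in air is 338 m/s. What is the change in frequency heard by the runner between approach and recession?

Approaching: f₁ = f · v/(v − v_s) = 32210 × 338/331.2 ≈ 32871 Hz.
Receding: f₂ = f · v/(v + v_s) = 32210 × 338/344.8 ≈ 31575 Hz.
Drop: f₁ − f₂ = 2f·v·v_s/(v² − v_s²) = 2 × 32210 × 338 × 6.8/(338² − 6.8²) ≈ 1297 Hz.

1297 Hz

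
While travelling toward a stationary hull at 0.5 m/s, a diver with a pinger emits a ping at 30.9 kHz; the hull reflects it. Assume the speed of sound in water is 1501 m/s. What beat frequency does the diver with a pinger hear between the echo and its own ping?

20.6 Hz

The hull receives the sound from a moving source: f₁ = f₀ · v/(v − v_e) = 30.9 × 1501/1500.5 ≈ 30.9103 kHz.
On the return leg the diver with a pinger is a moving observer: f₂ = f₁ · (v + v_e)/v = 30.9103 × 1501.5/1501 ≈ 30.9206 kHz.
Beat against the emitted tone (with f₀ = 30900 Hz): |f₂ − f₀| = 2v_e·f₀/(v − v_e) = 2 × 0.5 × 30900/1500.5 ≈ 20.6 Hz.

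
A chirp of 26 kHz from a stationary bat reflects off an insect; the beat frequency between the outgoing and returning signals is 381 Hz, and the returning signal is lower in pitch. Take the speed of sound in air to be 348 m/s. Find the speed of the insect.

Double Doppler shift off a moving reflector: f₂ = f₀ · (v + u)/(v − u) (u > 0 toward emitter).
Returning signal is lower, so f₂ = f₀ − Δf = 26000 − 381 = 25619 Hz.
Rearranging, u = v · (f₂ − f₀)/(f₂ + f₀) = 348 × -381/51619 ≈ -2.57 m/s.
So the insect is moving at 2.57 m/s away from the emitter.

2.57 m/s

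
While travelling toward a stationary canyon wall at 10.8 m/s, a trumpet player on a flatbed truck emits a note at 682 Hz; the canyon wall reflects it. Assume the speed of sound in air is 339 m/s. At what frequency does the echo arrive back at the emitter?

727 Hz

The canyon wall receives the sound from a moving source: f₁ = f₀ · v/(v − v_e) = 682 × 339/328.2 ≈ 704 Hz.
On the return leg the trumpet player on a flatbed truck is a moving observer: f₂ = f₁ · (v + v_e)/v = 704 × 349.8/339 ≈ 727 Hz.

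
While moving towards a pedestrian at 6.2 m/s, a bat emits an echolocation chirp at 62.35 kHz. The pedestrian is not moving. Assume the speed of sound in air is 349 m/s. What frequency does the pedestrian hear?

63.5 kHz

Moving source, stationary observer: f' = f · v/(v − v_s) since the source is approaching.
f' = 62.35 × 349/(349 − 6.2) = 62.35 × 349/342.8 ≈ 63.5 kHz.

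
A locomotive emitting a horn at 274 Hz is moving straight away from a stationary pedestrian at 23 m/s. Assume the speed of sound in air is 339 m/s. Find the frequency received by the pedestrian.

With the source moving away from a stationary observer, f' = f · v/(v + v_s).
f' = 274 × 339/(339 + 23) = 274 × 339/362 ≈ 257 Hz.

257 Hz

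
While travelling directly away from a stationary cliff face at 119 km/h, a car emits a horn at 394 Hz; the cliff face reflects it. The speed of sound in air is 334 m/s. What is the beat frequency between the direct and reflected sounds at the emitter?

71 Hz

119 km/h = 33.06 m/s.
The cliff face receives the sound from a moving source: f₁ = f₀ · v/(v + v_e) = 394 × 334/367.06 ≈ 358.5 Hz.
On the return leg the car is a moving observer: f₂ = f₁ · (v − v_e)/v = 358.5 × 300.94/334 ≈ 323.0 Hz.
Beat against the emitted tone: |f₂ − f₀| = 2v_e·f₀/(v + v_e) = 2 × 33.06 × 394/367.06 ≈ 71 Hz.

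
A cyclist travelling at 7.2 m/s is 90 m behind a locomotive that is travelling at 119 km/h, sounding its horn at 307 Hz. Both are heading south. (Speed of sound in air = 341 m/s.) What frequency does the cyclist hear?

286 Hz

119 km/h = 33.06 m/s.
The cyclist is behind, so the locomotive is moving away from it while the cyclist is moving toward the locomotive.
General Doppler shift: f' = f · (v + v_o)/(v + v_s).
f' = 307 × (341 + 7.2)/(341 + 33.06) = 307 × 348.2/374.06 ≈ 286 Hz.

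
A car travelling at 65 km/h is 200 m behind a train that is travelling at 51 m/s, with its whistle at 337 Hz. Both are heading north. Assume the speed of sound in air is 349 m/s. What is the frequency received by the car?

309 Hz

65 km/h = 18.06 m/s.
The car is behind, so the train is moving away from it while the car is moving toward the train.
General Doppler shift: f' = f · (v + v_o)/(v + v_s).
f' = 337 × (349 + 18.06)/(349 + 51) = 337 × 367.06/400 ≈ 309 Hz.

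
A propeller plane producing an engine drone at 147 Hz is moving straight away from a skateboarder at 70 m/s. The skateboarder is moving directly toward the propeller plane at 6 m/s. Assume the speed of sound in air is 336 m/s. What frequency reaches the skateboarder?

124 Hz

With source receding and observer approaching, f' = f · (v + v_o)/(v + v_s).
f' = 147 × (336 + 6)/(336 + 70) = 147 × 342/406 ≈ 124 Hz.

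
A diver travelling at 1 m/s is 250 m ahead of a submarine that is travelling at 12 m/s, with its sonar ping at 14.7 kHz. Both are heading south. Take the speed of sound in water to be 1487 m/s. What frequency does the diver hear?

The diver is ahead, so the submarine is moving toward it while the diver is moving away from the submarine.
Both move, so f' = f · (v − v_o)/(v − v_s).
f' = 14.7 × (1487 − 1)/(1487 − 12) = 14.7 × 1486/1475 ≈ 14.81 kHz.

14.81 kHz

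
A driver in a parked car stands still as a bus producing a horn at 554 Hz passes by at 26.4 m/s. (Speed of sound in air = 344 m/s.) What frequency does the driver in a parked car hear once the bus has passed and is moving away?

515 Hz

Receding: f₂ = f · v/(v + v_s) = 554 × 344/370.4 ≈ 515 Hz.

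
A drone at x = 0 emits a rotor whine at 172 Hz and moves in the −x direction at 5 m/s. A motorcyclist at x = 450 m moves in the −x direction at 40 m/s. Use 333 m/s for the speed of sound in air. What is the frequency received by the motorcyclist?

The observer lies on the +x side, so the source is heading away from the observer and the observer is heading toward the source.
General Doppler shift: f' = f · (v + v_o)/(v + v_s).
f' = 172 × (333 + 40)/(333 + 5) = 172 × 373/338 ≈ 190 Hz.

190 Hz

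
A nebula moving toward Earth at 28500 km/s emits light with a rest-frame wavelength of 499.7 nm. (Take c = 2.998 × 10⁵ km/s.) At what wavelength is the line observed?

β = v/c = 28500/299800 = 0.0951.
Relativistic Doppler for wavelength: λ' = λ₀ · √((1 − β)/(1 + β)).
λ' = 499.7 × √(0.9049/1.0951) = 499.7 × 0.90905 ≈ 454.3 nm.

454.3 nm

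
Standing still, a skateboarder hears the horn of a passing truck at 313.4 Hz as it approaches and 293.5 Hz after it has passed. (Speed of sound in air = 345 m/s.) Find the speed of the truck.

f₁/f₂ = (v + v_s)/(v − v_s), so v_s = v · (f₁ − f₂)/(f₁ + f₂).
v_s = 345 × (313.4 − 293.5)/(313.4 + 293.5) = 345 × 19.9/606.9 ≈ 11.3 m/s.

11.3 m/s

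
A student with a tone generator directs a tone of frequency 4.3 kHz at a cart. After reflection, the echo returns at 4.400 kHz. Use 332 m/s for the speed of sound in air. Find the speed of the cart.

Double Doppler shift off a moving reflector: f₂ = f₀ · (v + u)/(v − u) (u > 0 toward emitter).
Rearranging, u = v · (f₂ − f₀)/(f₂ + f₀) = 332 × 0.100/8.700 ≈ 3.8 m/s.
So the cart is moving at 3.8 m/s toward the emitter.

3.8 m/s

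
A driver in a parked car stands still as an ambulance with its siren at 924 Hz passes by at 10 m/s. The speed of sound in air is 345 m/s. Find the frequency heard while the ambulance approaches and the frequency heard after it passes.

Approaching: f₁ = f · v/(v − v_s) = 924 × 345/335 ≈ 952 Hz.
Receding: f₂ = f · v/(v + v_s) = 924 × 345/355 ≈ 898 Hz.

952 Hz approaching; 898 Hz receding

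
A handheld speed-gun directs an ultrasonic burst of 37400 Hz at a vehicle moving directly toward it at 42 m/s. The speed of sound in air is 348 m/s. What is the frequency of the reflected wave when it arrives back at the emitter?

At the vehicle (a moving observer), f₁ = f₀ · (v + u)/v = 37400 × 390/348 ≈ 41914 Hz.
The reflection then acts as a moving source: f₂ = f₁ · v/(v − u) ≈ 47667 Hz.
Equivalently f₂ = f₀ · (v + u)/(v − u).

47667 Hz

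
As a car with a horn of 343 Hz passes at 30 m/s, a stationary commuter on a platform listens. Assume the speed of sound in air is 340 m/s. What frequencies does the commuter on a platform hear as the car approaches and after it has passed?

Approaching: f₁ = f · v/(v − v_s) = 343 × 340/310 ≈ 376 Hz.
Receding: f₂ = f · v/(v + v_s) = 343 × 340/370 ≈ 315 Hz.

376 Hz approaching; 315 Hz receding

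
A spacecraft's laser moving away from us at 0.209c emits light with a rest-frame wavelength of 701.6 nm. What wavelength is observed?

867.4 nm

Relativistic Doppler for wavelength: λ' = λ₀ · √((1 + β)/(1 − β)).
λ' = 701.6 × √(1.2090/0.7910) = 701.6 × 1.23630 ≈ 867.4 nm.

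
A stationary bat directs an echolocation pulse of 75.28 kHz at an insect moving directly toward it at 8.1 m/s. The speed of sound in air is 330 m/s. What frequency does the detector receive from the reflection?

79.1 kHz

At the insect (a moving observer), f₁ = f₀ · (v + u)/v = 75.28 × 338.1/330 ≈ 77.1 kHz.
The reflection then acts as a moving source: f₂ = f₁ · v/(v − u) ≈ 79.1 kHz.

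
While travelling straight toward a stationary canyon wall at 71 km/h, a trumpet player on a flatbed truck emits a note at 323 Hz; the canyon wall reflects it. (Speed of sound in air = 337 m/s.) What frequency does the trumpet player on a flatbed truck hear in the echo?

363 Hz

71 km/h = 19.72 m/s.
The canyon wall receives the sound from a moving source: f₁ = f₀ · v/(v − v_e) = 323 × 337/317.28 ≈ 343 Hz.
On the return leg the trumpet player on a flatbed truck is a moving observer: f₂ = f₁ · (v + v_e)/v = 343 × 356.72/337 ≈ 363 Hz.
Equivalently f₂ = f₀ · (v + v_e)/(v − v_e).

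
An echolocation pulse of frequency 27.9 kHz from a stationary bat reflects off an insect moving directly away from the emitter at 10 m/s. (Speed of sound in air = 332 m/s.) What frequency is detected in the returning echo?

26.3 kHz

At the insect (a moving observer), f₁ = f₀ · (v − u)/v = 27.9 × 322/332 ≈ 27.1 kHz.
On reflection it acts as a source moving away from the stationary detector: f₂ = f₁ · v/(v + u) = 27.1 × 332/342 ≈ 26.3 kHz.
Equivalently f₂ = f₀ · (v − u)/(v + u).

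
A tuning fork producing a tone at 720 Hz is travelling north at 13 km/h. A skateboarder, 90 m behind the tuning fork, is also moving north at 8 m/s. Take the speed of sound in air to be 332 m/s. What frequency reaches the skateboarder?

13 km/h = 3.611 m/s.
The skateboarder is behind, so the tuning fork is moving away from it while the skateboarder is moving toward the tuning fork.
With source receding and observer approaching, f' = f · (v + v_o)/(v + v_s).
f' = 720 × (332 + 8)/(332 + 3.611) = 720 × 340/335.61 ≈ 729 Hz.

729 Hz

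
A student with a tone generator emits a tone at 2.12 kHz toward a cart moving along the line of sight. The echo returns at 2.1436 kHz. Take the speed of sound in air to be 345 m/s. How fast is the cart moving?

1.91 m/s

Double Doppler shift off a moving reflector: f₂ = f₀ · (v + u)/(v − u) (u > 0 toward emitter).
Rearranging, u = v · (f₂ − f₀)/(f₂ + f₀) = 345 × 0.0236/4.2636 ≈ 1.91 m/s.
So the cart is moving at 1.91 m/s toward the emitter.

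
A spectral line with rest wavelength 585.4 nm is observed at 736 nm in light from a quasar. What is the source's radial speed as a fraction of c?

0.225

λ'/λ₀ = 1.2573 > 1 (redshift), so the source is receding.
λ'/λ₀ = √((1 + β)/(1 − β)) for a receding source ⇒ β = (r² − 1)/(r² + 1) with r = λ'/λ₀.
β = (1.5807 − 1)/(1.5807 + 1) ≈ 0.225.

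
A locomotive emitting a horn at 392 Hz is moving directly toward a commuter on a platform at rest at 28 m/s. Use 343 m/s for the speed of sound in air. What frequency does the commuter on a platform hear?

Only the source moves, toward the listener, so f' = f · v/(v − v_s).
f' = 392 × 343/(343 − 28) = 392 × 343/315 ≈ 427 Hz.

427 Hz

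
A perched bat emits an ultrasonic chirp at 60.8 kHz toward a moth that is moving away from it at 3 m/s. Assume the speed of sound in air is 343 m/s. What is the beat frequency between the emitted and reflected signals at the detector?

1054 Hz

At the moth (a moving observer), f₁ = f₀ · (v − u)/v = 60.8 × 340/343 ≈ 60.268 kHz.
The reflection then acts as a moving source: f₂ = f₁ · v/(v + u) ≈ 59.746 kHz.
Equivalently f₂ = f₀ · (v − u)/(v + u).
Beat frequency (with f₀ = 60800 Hz): |f₂ − f₀| = 2u·f₀/(v + u) = 2 × 3 × 60800/346 ≈ 1054 Hz.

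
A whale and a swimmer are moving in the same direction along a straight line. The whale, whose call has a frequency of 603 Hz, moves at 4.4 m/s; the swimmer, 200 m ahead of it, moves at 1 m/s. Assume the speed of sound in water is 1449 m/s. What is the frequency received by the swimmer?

604 Hz

The swimmer is ahead, so the whale is moving toward it while the swimmer is moving away from the whale.
Both move, so f' = f · (v − v_o)/(v − v_s).
f' = 603 × (1449 − 1)/(1449 − 4.4) = 603 × 1448/1444.6 ≈ 604 Hz.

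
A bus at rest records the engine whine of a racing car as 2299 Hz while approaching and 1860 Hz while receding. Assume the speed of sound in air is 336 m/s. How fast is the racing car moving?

f₁/f₂ = (v + v_s)/(v − v_s), so v_s = v · (f₁ − f₂)/(f₁ + f₂).
v_s = 336 × (2299 − 1860)/(2299 + 1860) = 336 × 439/4159 ≈ 35 m/s.

35 m/s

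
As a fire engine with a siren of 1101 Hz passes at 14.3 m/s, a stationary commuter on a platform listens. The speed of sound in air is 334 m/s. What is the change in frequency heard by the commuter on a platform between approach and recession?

94.5 Hz

Approaching: f₁ = f · v/(v − v_s) = 1101 × 334/319.7 ≈ 1150.2 Hz.
Receding: f₂ = f · v/(v + v_s) = 1101 × 334/348.3 ≈ 1055.8 Hz.
Drop: f₁ − f₂ = 2f·v·v_s/(v² − v_s²) = 2 × 1101 × 334 × 14.3/(334² − 14.3²) ≈ 94.5 Hz.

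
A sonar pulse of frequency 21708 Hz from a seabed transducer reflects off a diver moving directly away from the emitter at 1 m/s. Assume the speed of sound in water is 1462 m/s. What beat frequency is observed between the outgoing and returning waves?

29.7 Hz

At the diver (a moving observer), f₁ = f₀ · (v − u)/v = 21708 × 1461/1462 ≈ 21693.2 Hz.
On reflection it acts as a source moving away from the stationary detector: f₂ = f₁ · v/(v + u) = 21693.2 × 1462/1463 ≈ 21678.3 Hz.
Beat frequency: |f₂ − f₀| = 2u·f₀/(v + u) = 2 × 1 × 21708/1463 ≈ 29.7 Hz.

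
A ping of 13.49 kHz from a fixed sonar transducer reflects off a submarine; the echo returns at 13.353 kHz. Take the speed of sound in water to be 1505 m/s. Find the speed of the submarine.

7.7 m/s

Double Doppler shift off a moving reflector: f₂ = f₀ · (v + u)/(v − u) (u > 0 toward emitter).
Rearranging, u = v · (f₂ − f₀)/(f₂ + f₀) = 1505 × -0.137/26.843 ≈ -7.7 m/s.
So the submarine is moving at 7.7 m/s away from the emitter.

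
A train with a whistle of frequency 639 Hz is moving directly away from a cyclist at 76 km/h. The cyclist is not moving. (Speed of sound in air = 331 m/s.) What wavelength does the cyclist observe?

76 km/h = 21.11 m/s.
Only the source moves, away from the listener, so f' = f · v/(v + v_s).
f' = 639 × 331/(331 + 21.11) ≈ 601 Hz.
λ' = v/f' = 331/600.688 ≈ 55.1 cm.

55.1 cm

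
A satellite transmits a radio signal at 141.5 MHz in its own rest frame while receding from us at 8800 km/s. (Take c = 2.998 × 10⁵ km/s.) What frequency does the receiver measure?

β = v/c = 8800/299800 = 0.0294.
Relativistic Doppler for frequency: f' = f₀ · √((1 − β)/(1 + β)).
f' = 141.5 × √(0.9706/1.0294) = 141.5 × 0.97107 ≈ 137.4 MHz.

137.4 MHz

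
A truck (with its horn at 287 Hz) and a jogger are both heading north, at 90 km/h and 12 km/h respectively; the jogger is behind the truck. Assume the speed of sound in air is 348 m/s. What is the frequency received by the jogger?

90 km/h = 25 m/s; 12 km/h = 3.333 m/s.
The jogger is behind, so the truck is moving away from it while the jogger is moving toward the truck.
With source receding and observer approaching, f' = f · (v + v_o)/(v + v_s).
f' = 287 × (348 + 3.333)/(348 + 25) = 287 × 351.33/373 ≈ 270 Hz.

270 Hz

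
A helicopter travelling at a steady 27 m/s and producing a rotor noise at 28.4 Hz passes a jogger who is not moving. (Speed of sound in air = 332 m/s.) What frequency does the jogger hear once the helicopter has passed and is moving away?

26.3 Hz

Receding: f₂ = f · v/(v + v_s) = 28.4 × 332/359 ≈ 26.3 Hz.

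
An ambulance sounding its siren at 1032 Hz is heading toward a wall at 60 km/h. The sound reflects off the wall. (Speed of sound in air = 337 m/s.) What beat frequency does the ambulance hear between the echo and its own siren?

107 Hz

60 km/h = 16.67 m/s.
The wall receives the sound from a moving source: f₁ = f₀ · v/(v − v_e) = 1032 × 337/320.33 ≈ 1085.7 Hz.
On the return leg the ambulance is a moving observer: f₂ = f₁ · (v + v_e)/v = 1085.7 × 353.67/337 ≈ 1139.4 Hz.
Beat against the emitted tone: |f₂ − f₀| = 2v_e·f₀/(v − v_e) = 2 × 16.67 × 1032/320.33 ≈ 107 Hz.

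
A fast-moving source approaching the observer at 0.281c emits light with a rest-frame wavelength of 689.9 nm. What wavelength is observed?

Relativistic Doppler for wavelength: λ' = λ₀ · √((1 − β)/(1 + β)).
λ' = 689.9 × √(0.7190/1.2810) = 689.9 × 0.74919 ≈ 516.9 nm.

516.9 nm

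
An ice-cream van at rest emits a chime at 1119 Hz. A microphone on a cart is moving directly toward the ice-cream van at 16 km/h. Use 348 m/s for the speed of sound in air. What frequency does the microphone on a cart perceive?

16 km/h = 4.444 m/s.
Moving observer, stationary source: f' = f · (v + v_o)/v.
f' = 1119 × (348 + 4.444)/348 = 1119 × 352.44/348 ≈ 1133 Hz.

1133 Hz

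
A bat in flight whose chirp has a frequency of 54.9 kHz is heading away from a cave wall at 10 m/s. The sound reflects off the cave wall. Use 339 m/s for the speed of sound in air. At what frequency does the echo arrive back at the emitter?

The cave wall receives the sound from a moving source: f₁ = f₀ · v/(v + v_e) = 54.9 × 339/349 ≈ 53.3 kHz.
On the return leg the bat in flight is a moving observer: f₂ = f₁ · (v − v_e)/v = 53.3 × 329/339 ≈ 51.8 kHz.
Equivalently f₂ = f₀ · (v − v_e)/(v + v_e).

51.8 kHz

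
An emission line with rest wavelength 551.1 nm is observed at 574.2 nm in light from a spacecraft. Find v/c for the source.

λ'/λ₀ = 1.0419 > 1 (redshift), so the source is receding.
λ'/λ₀ = √((1 + β)/(1 − β)) for a receding source ⇒ β = (r² − 1)/(r² + 1) with r = λ'/λ₀.
β = (1.0856 − 1)/(1.0856 + 1) ≈ 0.041.

0.041c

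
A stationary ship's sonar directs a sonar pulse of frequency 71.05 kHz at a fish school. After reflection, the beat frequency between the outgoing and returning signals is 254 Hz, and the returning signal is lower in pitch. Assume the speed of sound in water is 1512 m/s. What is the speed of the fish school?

2.71 m/s

Double Doppler shift off a moving reflector: f₂ = f₀ · (v + u)/(v − u) (u > 0 toward emitter).
Returning signal is lower, so f₂ = f₀ − Δf = 71050 − 254 = 70796 Hz.
Rearranging, u = v · (f₂ − f₀)/(f₂ + f₀) = 1512 × -254/141846 ≈ -2.71 m/s.
So the fish school is moving at 2.71 m/s away from the emitter.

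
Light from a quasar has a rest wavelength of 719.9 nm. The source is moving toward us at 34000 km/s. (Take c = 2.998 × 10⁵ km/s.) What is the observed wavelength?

642.4 nm

β = v/c = 34000/299800 = 0.1134.
Relativistic Doppler for wavelength: λ' = λ₀ · √((1 − β)/(1 + β)).
λ' = 719.9 × √(0.8866/1.1134) = 719.9 × 0.89235 ≈ 642.4 nm.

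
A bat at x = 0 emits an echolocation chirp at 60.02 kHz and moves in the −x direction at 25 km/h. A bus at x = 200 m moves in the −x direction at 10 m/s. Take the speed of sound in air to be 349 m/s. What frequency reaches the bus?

60.5 kHz

25 km/h = 6.944 m/s.
The observer lies on the +x side, so the source is heading away from the observer and the observer is heading toward the source.
With source receding and observer approaching, f' = f · (v + v_o)/(v + v_s).
f' = 60.02 × (349 + 10)/(349 + 6.944) = 60.02 × 359/355.94 ≈ 60.5 kHz.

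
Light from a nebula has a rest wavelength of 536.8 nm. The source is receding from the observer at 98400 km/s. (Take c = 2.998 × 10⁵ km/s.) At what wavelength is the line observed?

β = v/c = 98400/299800 = 0.3282.
Relativistic Doppler for wavelength: λ' = λ₀ · √((1 + β)/(1 − β)).
λ' = 536.8 × √(1.3282/0.6718) = 536.8 × 1.40612 ≈ 754.8 nm.

754.8 nm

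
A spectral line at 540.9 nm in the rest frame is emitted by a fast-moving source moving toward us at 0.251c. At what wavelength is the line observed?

418.5 nm

Relativistic Doppler for wavelength: λ' = λ₀ · √((1 − β)/(1 + β)).
λ' = 540.9 × √(0.7490/1.2510) = 540.9 × 0.77377 ≈ 418.5 nm.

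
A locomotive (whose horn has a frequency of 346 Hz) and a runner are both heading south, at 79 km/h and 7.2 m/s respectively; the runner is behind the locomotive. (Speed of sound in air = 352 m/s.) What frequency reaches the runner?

79 km/h = 21.94 m/s.
The runner is behind, so the locomotive is moving away from it while the runner is moving toward the locomotive.
Both move, so f' = f · (v + v_o)/(v + v_s).
f' = 346 × (352 + 7.2)/(352 + 21.94) = 346 × 359.2/373.94 ≈ 332 Hz.

332 Hz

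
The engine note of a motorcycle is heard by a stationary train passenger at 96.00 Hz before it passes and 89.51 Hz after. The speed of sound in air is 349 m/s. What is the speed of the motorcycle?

12.2 m/s

f₁/f₂ = (v + v_s)/(v − v_s), so v_s = v · (f₁ − f₂)/(f₁ + f₂).
v_s = 349 × (96.00 − 89.51)/(96.00 + 89.51) = 349 × 6.49/185.51 ≈ 12.2 m/s.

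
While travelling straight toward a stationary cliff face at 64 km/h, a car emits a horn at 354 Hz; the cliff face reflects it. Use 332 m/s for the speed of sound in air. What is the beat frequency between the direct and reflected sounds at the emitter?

40.1 Hz

64 km/h = 17.78 m/s.
The cliff face receives the sound from a moving source: f₁ = f₀ · v/(v − v_e) = 354 × 332/314.22 ≈ 374.0 Hz.
On the return leg the car is a moving observer: f₂ = f₁ · (v + v_e)/v = 374.0 × 349.78/332 ≈ 394.1 Hz.
Equivalently f₂ = f₀ · (v + v_e)/(v − v_e).
Beat against the emitted tone: |f₂ − f₀| = 2v_e·f₀/(v − v_e) = 2 × 17.78 × 354/314.22 ≈ 40.1 Hz.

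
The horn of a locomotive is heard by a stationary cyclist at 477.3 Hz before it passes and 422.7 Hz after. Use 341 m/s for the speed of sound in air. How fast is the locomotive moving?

f₁/f₂ = (v + v_s)/(v − v_s), so v_s = v · (f₁ − f₂)/(f₁ + f₂).
v_s = 341 × (477.3 − 422.7)/(477.3 + 422.7) = 341 × 54.6/900.0 ≈ 20.7 m/s.

20.7 m/s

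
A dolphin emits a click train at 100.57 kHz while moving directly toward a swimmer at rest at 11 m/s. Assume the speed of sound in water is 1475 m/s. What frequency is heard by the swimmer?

Only the source moves, toward the listener, so f' = f · v/(v − v_s).
f' = 100.57 × 1475/(1475 − 11) = 100.57 × 1475/1464 ≈ 101.3 kHz.

101.3 kHz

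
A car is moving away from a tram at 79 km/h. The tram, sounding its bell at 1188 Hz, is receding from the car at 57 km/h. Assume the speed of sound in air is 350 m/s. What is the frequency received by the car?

57 km/h = 15.83 m/s; 79 km/h = 21.94 m/s.
Both move, so f' = f · (v − v_o)/(v + v_s).
f' = 1188 × (350 − 21.94)/(350 + 15.83) = 1188 × 328.06/365.83 ≈ 1065 Hz.

1065 Hz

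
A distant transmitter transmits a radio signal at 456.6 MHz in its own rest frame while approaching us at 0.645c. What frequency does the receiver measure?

Relativistic Doppler for frequency: f' = f₀ · √((1 + β)/(1 − β)).
f' = 456.6 × √(1.6450/0.3550) = 456.6 × 2.15263 ≈ 982.9 MHz.

982.9 MHz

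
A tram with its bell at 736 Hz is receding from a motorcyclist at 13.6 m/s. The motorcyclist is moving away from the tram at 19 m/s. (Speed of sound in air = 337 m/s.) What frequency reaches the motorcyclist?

Both move, so f' = f · (v − v_o)/(v + v_s).
f' = 736 × (337 − 19)/(337 + 13.6) = 736 × 318/350.6 ≈ 668 Hz.

668 Hz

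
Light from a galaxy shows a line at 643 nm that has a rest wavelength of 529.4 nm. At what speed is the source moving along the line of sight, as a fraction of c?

0.192c

λ'/λ₀ = 1.2146 > 1 (redshift), so the source is receding.
λ'/λ₀ = √((1 + β)/(1 − β)) for a receding source ⇒ β = (r² − 1)/(r² + 1) with r = λ'/λ₀.
β = (1.4752 − 1)/(1.4752 + 1) ≈ 0.192.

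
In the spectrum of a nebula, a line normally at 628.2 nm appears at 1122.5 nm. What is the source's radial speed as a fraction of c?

λ'/λ₀ = 1.7869 > 1 (redshift), so the source is receding.
λ'/λ₀ = √((1 + β)/(1 − β)) for a receding source ⇒ β = (r² − 1)/(r² + 1) with r = λ'/λ₀.
β = (3.1928 − 1)/(3.1928 + 1) ≈ 0.523.

0.523c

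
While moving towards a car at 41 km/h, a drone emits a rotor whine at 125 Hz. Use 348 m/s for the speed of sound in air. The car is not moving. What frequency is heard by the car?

41 km/h = 11.39 m/s.
Only the source moves, toward the listener, so f' = f · v/(v − v_s).
f' = 125 × 348/(348 − 11.39) = 125 × 348/336.6 ≈ 129 Hz.

129 Hz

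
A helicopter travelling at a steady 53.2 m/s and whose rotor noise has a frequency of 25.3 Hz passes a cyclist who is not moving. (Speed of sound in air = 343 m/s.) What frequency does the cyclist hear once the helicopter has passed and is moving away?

21.9 Hz

Receding: f₂ = f · v/(v + v_s) = 25.3 × 343/396.2 ≈ 21.9 Hz.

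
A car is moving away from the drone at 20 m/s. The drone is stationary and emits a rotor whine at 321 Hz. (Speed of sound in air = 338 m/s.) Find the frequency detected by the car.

Only the observer moves, away from the source, so f' = f · (v − v_o)/v.
f' = 321 × (338 − 20)/338 = 321 × 318/338 ≈ 302 Hz.

302 Hz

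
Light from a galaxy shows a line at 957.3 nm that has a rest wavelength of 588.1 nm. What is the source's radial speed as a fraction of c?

0.452

λ'/λ₀ = 1.6278 > 1 (redshift), so the source is receding.
λ'/λ₀ = √((1 + β)/(1 − β)) for a receding source ⇒ β = (r² − 1)/(r² + 1) with r = λ'/λ₀.
β = (2.6497 − 1)/(2.6497 + 1) ≈ 0.452.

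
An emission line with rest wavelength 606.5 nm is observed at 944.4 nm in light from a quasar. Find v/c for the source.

λ'/λ₀ = 1.5571 > 1 (redshift), so the source is receding.
λ'/λ₀ = √((1 + β)/(1 − β)) for a receding source ⇒ β = (r² − 1)/(r² + 1) with r = λ'/λ₀.
β = (2.4247 − 1)/(2.4247 + 1) ≈ 0.416.

0.416c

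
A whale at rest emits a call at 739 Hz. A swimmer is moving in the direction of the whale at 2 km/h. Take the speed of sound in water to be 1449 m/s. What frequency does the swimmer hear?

739 Hz

2 km/h = 0.5556 m/s.
Only the observer moves, toward the source, so f' = f · (v + v_o)/v.
f' = 739 × (1449 + 0.5556)/1449 = 739 × 1449.6/1449 ≈ 739 Hz.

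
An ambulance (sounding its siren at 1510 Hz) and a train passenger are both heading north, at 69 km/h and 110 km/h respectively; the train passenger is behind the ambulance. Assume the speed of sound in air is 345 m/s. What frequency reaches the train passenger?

1557 Hz

69 km/h = 19.17 m/s; 110 km/h = 30.56 m/s.
The train passenger is behind, so the ambulance is moving away from it while the train passenger is moving toward the ambulance.
With source receding and observer approaching, f' = f · (v + v_o)/(v + v_s).
f' = 1510 × (345 + 30.56)/(345 + 19.17) = 1510 × 375.56/364.17 ≈ 1557 Hz.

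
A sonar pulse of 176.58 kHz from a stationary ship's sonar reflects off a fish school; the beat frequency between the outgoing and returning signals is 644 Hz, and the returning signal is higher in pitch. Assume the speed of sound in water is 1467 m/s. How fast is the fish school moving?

2.67 m/s

Double Doppler shift off a moving reflector: f₂ = f₀ · (v + u)/(v − u) (u > 0 toward emitter).
Returning signal is higher, so f₂ = f₀ + Δf = 176580 + 644 = 177224 Hz.
Rearranging, u = v · (f₂ − f₀)/(f₂ + f₀) = 1467 × 644/353804 ≈ 2.67 m/s.
So the fish school is moving at 2.67 m/s toward the emitter.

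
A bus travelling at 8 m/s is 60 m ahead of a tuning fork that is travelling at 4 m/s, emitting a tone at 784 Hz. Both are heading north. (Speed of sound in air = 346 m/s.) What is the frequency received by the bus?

The bus is ahead, so the tuning fork is moving toward it while the bus is moving away from the tuning fork.
With source approaching and observer receding, f' = f · (v − v_o)/(v − v_s).
f' = 784 × (346 − 8)/(346 − 4) = 784 × 338/342 ≈ 775 Hz.

775 Hz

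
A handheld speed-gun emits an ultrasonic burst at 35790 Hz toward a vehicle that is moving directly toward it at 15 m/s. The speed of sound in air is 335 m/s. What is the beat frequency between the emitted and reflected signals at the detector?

3355 Hz

The vehicle first receives the wave as a moving observer: f₁ = f₀ · (v + u)/v = 35790 × (335 + 15)/335 ≈ 37393 Hz.
The reflection then acts as a moving source: f₂ = f₁ · v/(v − u) ≈ 39145 Hz.
Beat frequency: |f₂ − f₀| = 2u·f₀/(v − u) = 2 × 15 × 35790/320 ≈ 3355 Hz.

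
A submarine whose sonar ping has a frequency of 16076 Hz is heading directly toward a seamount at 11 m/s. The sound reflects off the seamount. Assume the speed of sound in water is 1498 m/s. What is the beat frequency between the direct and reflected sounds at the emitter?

The seamount receives the sound from a moving source: f₁ = f₀ · v/(v − v_e) = 16076 × 1498/1487 ≈ 16195 Hz.
On the return leg the submarine is a moving observer: f₂ = f₁ · (v + v_e)/v = 16195 × 1509/1498 ≈ 16314 Hz.
Beat against the emitted tone: |f₂ − f₀| = 2v_e·f₀/(v − v_e) = 2 × 11 × 16076/1487 ≈ 238 Hz.

238 Hz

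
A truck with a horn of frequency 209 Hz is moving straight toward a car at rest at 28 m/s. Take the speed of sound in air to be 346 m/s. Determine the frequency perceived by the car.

227 Hz

Moving source, stationary observer: f' = f · v/(v − v_s) since the source is approaching.
f' = 209 × 346/(346 − 28) = 209 × 346/318 ≈ 227 Hz.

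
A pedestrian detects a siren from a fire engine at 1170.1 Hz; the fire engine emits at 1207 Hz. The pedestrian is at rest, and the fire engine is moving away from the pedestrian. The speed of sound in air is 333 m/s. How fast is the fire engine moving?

10.5 m/s

f' = f · v/(v + v_s) ⇒ v_s = v · |1 − f/f'|.
v_s = 333 × |1 − 1207/1170.1| = 333 × 0.03154 ≈ 10.5 m/s.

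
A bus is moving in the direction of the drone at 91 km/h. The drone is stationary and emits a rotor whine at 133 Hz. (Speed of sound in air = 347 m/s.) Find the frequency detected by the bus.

91 km/h = 25.28 m/s.
Only the observer moves, toward the source, so f' = f · (v + v_o)/v.
f' = 133 × (347 + 25.28)/347 = 133 × 372.28/347 ≈ 143 Hz.

143 Hz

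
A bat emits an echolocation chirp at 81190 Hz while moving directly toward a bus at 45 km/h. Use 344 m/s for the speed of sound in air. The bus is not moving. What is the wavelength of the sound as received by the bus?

45 km/h = 12.5 m/s.
Only the source moves, toward the listener, so f' = f · v/(v − v_s).
f' = 81190 × 344/(344 − 12.5) ≈ 84251 Hz.
λ' = v/f' = 344/84251.5 ≈ 4.08 mm.

4.08 mm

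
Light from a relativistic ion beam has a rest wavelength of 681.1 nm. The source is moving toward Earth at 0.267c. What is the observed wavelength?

Relativistic Doppler for wavelength: λ' = λ₀ · √((1 − β)/(1 + β)).
λ' = 681.1 × √(0.7330/1.2670) = 681.1 × 0.76061 ≈ 518.1 nm.

518.1 nm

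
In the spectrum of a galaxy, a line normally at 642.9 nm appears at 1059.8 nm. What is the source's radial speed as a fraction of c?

0.462c

λ'/λ₀ = 1.6485 > 1 (redshift), so the source is receding.
λ'/λ₀ = √((1 + β)/(1 − β)) for a receding source ⇒ β = (r² − 1)/(r² + 1) with r = λ'/λ₀.
β = (2.7174 − 1)/(2.7174 + 1) ≈ 0.462.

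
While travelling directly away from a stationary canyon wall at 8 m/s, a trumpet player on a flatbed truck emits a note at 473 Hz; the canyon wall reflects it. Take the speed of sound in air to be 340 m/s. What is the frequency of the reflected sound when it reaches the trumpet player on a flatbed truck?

The canyon wall receives the sound from a moving source: f₁ = f₀ · v/(v + v_e) = 473 × 340/348 ≈ 462 Hz.
On the return leg the trumpet player on a flatbed truck is a moving observer: f₂ = f₁ · (v − v_e)/v = 462 × 332/340 ≈ 451 Hz.

451 Hz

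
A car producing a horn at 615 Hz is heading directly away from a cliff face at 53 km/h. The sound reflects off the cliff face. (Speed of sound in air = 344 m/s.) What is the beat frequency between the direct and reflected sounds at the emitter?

53 km/h = 14.72 m/s.
The cliff face receives the sound from a moving source: f₁ = f₀ · v/(v + v_e) = 615 × 344/358.72 ≈ 589.8 Hz.
On the return leg the car is a moving observer: f₂ = f₁ · (v − v_e)/v = 589.8 × 329.28/344 ≈ 564.5 Hz.
Equivalently f₂ = f₀ · (v − v_e)/(v + v_e).
Beat against the emitted tone: |f₂ − f₀| = 2v_e·f₀/(v + v_e) = 2 × 14.72 × 615/358.72 ≈ 50.5 Hz.

50.5 Hz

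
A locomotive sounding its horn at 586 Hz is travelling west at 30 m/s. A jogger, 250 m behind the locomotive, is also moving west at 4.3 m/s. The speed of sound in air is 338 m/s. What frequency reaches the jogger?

545 Hz

The jogger is behind, so the locomotive is moving away from it while the jogger is moving toward the locomotive.
General Doppler shift: f' = f · (v + v_o)/(v + v_s).
f' = 586 × (338 + 4.3)/(338 + 30) = 586 × 342.3/368 ≈ 545 Hz.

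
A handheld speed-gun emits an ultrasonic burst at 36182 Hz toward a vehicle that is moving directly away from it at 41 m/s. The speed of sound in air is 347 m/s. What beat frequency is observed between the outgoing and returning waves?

The vehicle first receives the wave as a moving observer: f₁ = f₀ · (v − u)/v = 36182 × (347 − 41)/347 ≈ 31907 Hz.
On reflection it acts as a source moving away from the stationary detector: f₂ = f₁ · v/(v + u) = 31907 × 347/388 ≈ 28535 Hz.
Equivalently f₂ = f₀ · (v − u)/(v + u).
Beat frequency: |f₂ − f₀| = 2u·f₀/(v + u) = 2 × 41 × 36182/388 ≈ 7647 Hz.

7647 Hz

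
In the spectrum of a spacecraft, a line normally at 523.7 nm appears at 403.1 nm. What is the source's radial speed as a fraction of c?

0.256

λ'/λ₀ = 0.7697 < 1 (blueshift), so the source is approaching.
λ'/λ₀ = √((1 − β)/(1 + β)) for an approaching source ⇒ β = (1 − r²)/(1 + r²) with r = λ'/λ₀.
β = (1 − 0.5925)/(1 + 0.5925) ≈ 0.256.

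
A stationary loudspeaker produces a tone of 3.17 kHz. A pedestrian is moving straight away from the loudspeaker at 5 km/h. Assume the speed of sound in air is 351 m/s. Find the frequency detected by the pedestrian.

5 km/h = 1.389 m/s.
Only the observer moves, away from the source, so f' = f · (v − v_o)/v.
f' = 3.17 × (351 − 1.389)/351 = 3.17 × 349.61/351 ≈ 3.16 kHz.

3.16 kHz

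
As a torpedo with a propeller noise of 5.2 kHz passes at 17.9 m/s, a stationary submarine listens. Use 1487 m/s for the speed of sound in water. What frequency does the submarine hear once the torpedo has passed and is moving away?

Receding: f₂ = f · v/(v + v_s) = 5.2 × 1487/1504.9 ≈ 5.14 kHz.

5.14 kHz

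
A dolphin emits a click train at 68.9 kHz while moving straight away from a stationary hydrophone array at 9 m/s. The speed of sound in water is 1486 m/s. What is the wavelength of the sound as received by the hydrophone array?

2.2 cm

With the source moving away from a stationary observer, f' = f · v/(v + v_s).
f' = 68.9 × 1486/(1486 + 9) ≈ 68.5 kHz.
λ' = v/f' = 1486/68485.2 ≈ 2.2 cm.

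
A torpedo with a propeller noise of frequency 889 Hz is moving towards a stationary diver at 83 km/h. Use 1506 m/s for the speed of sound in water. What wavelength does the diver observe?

83 km/h = 23.06 m/s.
Moving source, stationary observer: f' = f · v/(v − v_s) since the source is approaching.
f' = 889 × 1506/(1506 − 23.06) ≈ 903 Hz.
λ' = v/f' = 1506/902.821 ≈ 1.67 m.

1.67 m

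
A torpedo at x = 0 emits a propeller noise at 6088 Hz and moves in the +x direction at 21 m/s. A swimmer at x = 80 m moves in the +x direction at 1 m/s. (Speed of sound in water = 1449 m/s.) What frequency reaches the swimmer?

6173 Hz

The observer lies on the +x side, so the source is heading toward the observer and the observer is heading away from the source.
General Doppler shift: f' = f · (v − v_o)/(v − v_s).
f' = 6088 × (1449 − 1)/(1449 − 21) = 6088 × 1448/1428 ≈ 6173 Hz.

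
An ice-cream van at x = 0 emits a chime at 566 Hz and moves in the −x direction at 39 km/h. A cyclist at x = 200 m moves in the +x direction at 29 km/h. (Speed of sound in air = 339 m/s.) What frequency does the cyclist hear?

535 Hz

39 km/h = 10.83 m/s; 29 km/h = 8.056 m/s.
The observer lies on the +x side, so the source is heading away from the observer and the observer is heading away from the source.
With source receding and observer receding, f' = f · (v − v_o)/(v + v_s).
f' = 566 × (339 − 8.056)/(339 + 10.83) = 566 × 330.94/349.83 ≈ 535 Hz.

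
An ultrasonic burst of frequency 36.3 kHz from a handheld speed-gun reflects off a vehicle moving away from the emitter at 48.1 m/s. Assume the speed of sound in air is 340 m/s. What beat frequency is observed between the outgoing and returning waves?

8998 Hz

At the vehicle (a moving observer), f₁ = f₀ · (v − u)/v = 36.3 × 291.9/340 ≈ 31.16 kHz.
The reflection then acts as a moving source: f₂ = f₁ · v/(v + u) ≈ 27.30 kHz.
Equivalently f₂ = f₀ · (v − u)/(v + u).
Beat frequency (with f₀ = 36300 Hz): |f₂ − f₀| = 2u·f₀/(v + u) = 2 × 48.1 × 36300/388.1 ≈ 8998 Hz.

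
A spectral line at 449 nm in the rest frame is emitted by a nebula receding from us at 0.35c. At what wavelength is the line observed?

647.1 nm

Relativistic Doppler for wavelength: λ' = λ₀ · √((1 + β)/(1 − β)).
λ' = 449 × √(1.3500/0.6500) = 449 × 1.44115 ≈ 647.1 nm.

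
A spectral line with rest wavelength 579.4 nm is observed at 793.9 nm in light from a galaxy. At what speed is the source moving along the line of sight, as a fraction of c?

λ'/λ₀ = 1.3702 > 1 (redshift), so the source is receding.
λ'/λ₀ = √((1 + β)/(1 − β)) for a receding source ⇒ β = (r² − 1)/(r² + 1) with r = λ'/λ₀.
β = (1.8775 − 1)/(1.8775 + 1) ≈ 0.305.

0.305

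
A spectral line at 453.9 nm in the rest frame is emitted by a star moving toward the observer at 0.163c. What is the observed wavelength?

Relativistic Doppler for wavelength: λ' = λ₀ · √((1 − β)/(1 + β)).
λ' = 453.9 × √(0.8370/1.1630) = 453.9 × 0.84835 ≈ 385.1 nm.

385.1 nm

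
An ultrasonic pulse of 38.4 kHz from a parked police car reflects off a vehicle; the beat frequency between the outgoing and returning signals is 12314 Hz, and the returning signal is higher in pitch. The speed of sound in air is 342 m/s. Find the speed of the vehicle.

47 m/s

Double Doppler shift off a moving reflector: f₂ = f₀ · (v + u)/(v − u) (u > 0 toward emitter).
Returning signal is higher, so f₂ = f₀ + Δf = 38400 + 12314 = 50714 Hz.
Rearranging, u = v · (f₂ − f₀)/(f₂ + f₀) = 342 × 12314/89114 ≈ 47 m/s.
So the vehicle is moving at 47 m/s toward the emitter.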